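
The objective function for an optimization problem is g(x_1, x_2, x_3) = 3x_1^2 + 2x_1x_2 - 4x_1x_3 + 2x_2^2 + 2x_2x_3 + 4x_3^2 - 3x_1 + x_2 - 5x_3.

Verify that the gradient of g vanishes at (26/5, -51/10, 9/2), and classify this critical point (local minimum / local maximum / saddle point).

local minimum

∇g = (6x_1 + 2x_2 - 4x_3 - 3, 2x_1 + 4x_2 + 2x_3 + 1, -4x_1 + 2x_2 + 8x_3 - 5); substituting (26/5, -51/10, 9/2) gives ∇g = (0, 0, 0), so (26/5, -51/10, 9/2) is indeed a critical point.
The Hessian is constant: H = [[6, 2, -4], [2, 4, 2], [-4, 2, 8]].
Leading principal minors: Δ₁ = 6, Δ₂ = 20, Δ₃ = 40.
All leading minors are positive, so H is positive definite: a local minimum.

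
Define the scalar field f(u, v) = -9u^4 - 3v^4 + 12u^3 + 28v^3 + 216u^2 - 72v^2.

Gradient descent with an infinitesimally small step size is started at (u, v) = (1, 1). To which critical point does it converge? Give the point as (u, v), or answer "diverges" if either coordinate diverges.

f is separable, so gradient descent decouples: u follows -∂f/∂u, v follows -∂f/∂v.
∂f/∂u = -36u(u - 4)(u + 3); at u=1 this is 432, so u decreases.
∂f/∂v = -12v(v - 4)(v - 3); at v=1 this is -72, so v increases.
u converges to its nearest critical value 0 (a local min of the u-part); v converges to 3. The iterate converges to (0, 3).

(0, 3)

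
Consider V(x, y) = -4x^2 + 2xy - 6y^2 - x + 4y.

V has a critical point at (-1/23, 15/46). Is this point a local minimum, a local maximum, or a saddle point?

local maximum

The Hessian of V is constant: H = [[-8, 2], [2, -12]].
det(H) = (-8)·(-12) − 2² = 92.
det(H) > 0 and tr(H) = -20 < 0, so H is negative definite and the point is a local maximum.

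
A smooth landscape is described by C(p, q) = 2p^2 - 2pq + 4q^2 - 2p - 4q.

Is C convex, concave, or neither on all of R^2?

C is quadratic, so its Hessian is the constant matrix H = [[4, -2], [-2, 8]].
det(H) = 28, tr(H) = 12.
det(H) > 0 and tr(H) > 0, so H is positive definite everywhere: convex.

convex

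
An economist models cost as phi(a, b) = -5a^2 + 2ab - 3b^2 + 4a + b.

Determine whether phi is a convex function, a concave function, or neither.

phi is quadratic, so its Hessian is the constant matrix H = [[-10, 2], [2, -6]].
det(H) = 56, tr(H) = -16.
det(H) > 0 and tr(H) < 0, so H is negative definite everywhere: concave.

concave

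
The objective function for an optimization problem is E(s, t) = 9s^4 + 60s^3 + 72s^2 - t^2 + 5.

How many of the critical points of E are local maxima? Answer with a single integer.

E separates as a function of s plus a function of t, so ∇E=0 decouples.
∂E/∂s = 36s(s + 1)(s + 4) = 0 at s ∈ {-4, -1, 0}; ∂E/∂t = -2t = 0 at t ∈ {0}.
The Hessian is diagonal: diag(E_ss, E_tt). Second derivatives: E_ss(-4)=432, E_ss(-1)=-108, E_ss(0)=144; E_tt(0)=-2.
Local maxima occur where both diagonal entries negative: (-1, 0). Count: 1.

1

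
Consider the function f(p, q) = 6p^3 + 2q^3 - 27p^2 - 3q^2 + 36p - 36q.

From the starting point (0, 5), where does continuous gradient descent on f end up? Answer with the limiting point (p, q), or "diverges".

diverges

f is separable, so gradient descent decouples: p follows -∂f/∂p, q follows -∂f/∂q.
∂f/∂p = 18(p - 2)(p - 1); at p=0 this is 36, so p decreases.
∂f/∂q = 6(q - 3)(q + 2); at q=5 this is 84, so q decreases.
The p-coordinate has no critical point in that direction and runs off to infinity.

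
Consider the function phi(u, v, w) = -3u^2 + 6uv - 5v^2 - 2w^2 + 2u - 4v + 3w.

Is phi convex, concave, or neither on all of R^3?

concave

phi is quadratic, so its Hessian is the constant matrix H = [[-6, 6, 0], [6, -10, 0], [0, 0, -4]].
Leading principal minors: -6, 24, -96.
Signs alternate −, +, − ⇒ H ≺ 0 ⇒ concave.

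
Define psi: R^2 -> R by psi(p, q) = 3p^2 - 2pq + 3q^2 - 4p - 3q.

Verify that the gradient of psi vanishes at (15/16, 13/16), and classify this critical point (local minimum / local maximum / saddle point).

local minimum

∇psi = (6p - 2q - 4, -2p + 6q - 3); substituting (15/16, 13/16) gives ∇psi = (0, 0), so (15/16, 13/16) is indeed a critical point.
The Hessian of psi is constant: H = [[6, -2], [-2, 6]].
det(H) = 6·6 − (-2)² = 32.
det(H) > 0 and tr(H) = 12 > 0, so H is positive definite and the point is a local minimum.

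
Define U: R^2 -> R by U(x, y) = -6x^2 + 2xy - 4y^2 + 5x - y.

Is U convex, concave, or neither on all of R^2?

U is quadratic, so its Hessian is the constant matrix H = [[-12, 2], [2, -8]].
det(H) = 92, tr(H) = -20.
det(H) > 0 and tr(H) < 0, so H is negative definite everywhere: concave.

concave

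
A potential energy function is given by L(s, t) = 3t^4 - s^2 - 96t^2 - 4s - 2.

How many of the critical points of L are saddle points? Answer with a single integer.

2

L separates as a function of s plus a function of t, so ∇L=0 decouples.
∂L/∂s = -2(s + 2) = 0 at s ∈ {-2}; ∂L/∂t = 12t(t - 4)(t + 4) = 0 at t ∈ {-4, 0, 4}.
The Hessian is diagonal: diag(L_ss, L_tt). Second derivatives: L_ss(-2)=-2; L_tt(-4)=384, L_tt(0)=-192, L_tt(4)=384.
Saddle points occur where the two diagonal entries have opposite signs: (-2, -4), (-2, 4). Count: 2.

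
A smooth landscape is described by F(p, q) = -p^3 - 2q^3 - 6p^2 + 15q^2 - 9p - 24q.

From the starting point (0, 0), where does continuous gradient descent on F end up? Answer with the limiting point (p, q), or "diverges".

F is separable, so gradient descent decouples: p follows -∂F/∂p, q follows -∂F/∂q.
∂F/∂p = -3(p + 1)(p + 3); at p=0 this is -9, so p increases.
∂F/∂q = -6(q - 4)(q - 1); at q=0 this is -24, so q increases.
The p-coordinate has no critical point in that direction and runs off to infinity.

diverges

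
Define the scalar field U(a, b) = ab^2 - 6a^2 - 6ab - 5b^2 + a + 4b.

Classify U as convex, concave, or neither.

The term ab^2 is cubic, so the Hessian is not constant.
∂²U/∂b² = 2a - 10, which takes both signs as a varies (negative for sufficiently negative a). A diagonal entry of the Hessian changing sign means the Hessian is neither positive- nor negative-semidefinite on all of R^2.

neither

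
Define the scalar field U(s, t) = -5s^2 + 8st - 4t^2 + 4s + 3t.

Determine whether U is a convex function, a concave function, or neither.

U is quadratic, so its Hessian is the constant matrix H = [[-10, 8], [8, -8]].
det(H) = 16, tr(H) = -18.
det(H) > 0 and tr(H) < 0, so H is negative definite everywhere: concave.

concave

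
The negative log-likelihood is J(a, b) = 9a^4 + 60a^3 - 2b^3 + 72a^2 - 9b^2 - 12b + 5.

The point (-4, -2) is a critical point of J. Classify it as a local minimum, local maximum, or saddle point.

local minimum

The mixed partial ∂²J/∂a∂b is 0, so the Hessian at any point is diag(J_aa, J_bb) = diag(36(3a^2 + 10a + 4), -6(2b + 3)).
At (-4, -2): H = diag(432, 6).
Both eigenvalues are positive, so H is positive definite: a local minimum.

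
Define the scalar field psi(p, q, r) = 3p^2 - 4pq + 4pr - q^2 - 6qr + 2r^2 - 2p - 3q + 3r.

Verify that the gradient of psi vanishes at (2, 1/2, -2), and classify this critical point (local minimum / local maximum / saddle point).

∇psi = (6p - 4q + 4r - 2, -4p - 2q - 6r - 3, 4p - 6q + 4r + 3); substituting (2, 1/2, -2) gives ∇psi = (0, 0, 0), so (2, 1/2, -2) is indeed a critical point.
The Hessian is constant: H = [[6, -4, 4], [-4, -2, -6], [4, -6, 4]].
Leading principal minors: Δ₁ = 6, Δ₂ = -28, Δ₃ = -104.
The minors fit neither the all-positive nor the alternating-sign pattern, so H is indefinite: a saddle point.

saddle point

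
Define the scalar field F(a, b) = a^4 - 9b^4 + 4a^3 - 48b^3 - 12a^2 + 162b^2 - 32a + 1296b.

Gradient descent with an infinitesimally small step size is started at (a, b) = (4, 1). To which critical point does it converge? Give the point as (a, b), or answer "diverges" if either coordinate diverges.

F is separable, so gradient descent decouples: a follows -∂F/∂a, b follows -∂F/∂b.
∂F/∂a = 4(a - 2)(a + 1)(a + 4); at a=4 this is 320, so a decreases.
∂F/∂b = -36(b - 3)(b + 3)(b + 4); at b=1 this is 1440, so b decreases.
a converges to its nearest critical value 2 (a local min of the a-part); b converges to -3. The iterate converges to (2, -3).

(2, -3)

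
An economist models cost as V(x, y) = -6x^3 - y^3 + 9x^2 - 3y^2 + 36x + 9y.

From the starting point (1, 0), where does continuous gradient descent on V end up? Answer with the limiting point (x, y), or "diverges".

V is separable, so gradient descent decouples: x follows -∂V/∂x, y follows -∂V/∂y.
∂V/∂x = -18(x - 2)(x + 1); at x=1 this is 36, so x decreases.
∂V/∂y = -3(y - 1)(y + 3); at y=0 this is 9, so y decreases.
x converges to its nearest critical value -1 (a local min of the x-part); y converges to -3. The iterate converges to (-1, -3).

(-1, -3)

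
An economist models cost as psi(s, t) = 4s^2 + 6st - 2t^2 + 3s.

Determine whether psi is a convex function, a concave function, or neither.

psi is quadratic, so its Hessian is the constant matrix H = [[8, 6], [6, -4]].
det(H) = -68, tr(H) = 4.
det(H) < 0, so H is indefinite: neither convex nor concave.

neither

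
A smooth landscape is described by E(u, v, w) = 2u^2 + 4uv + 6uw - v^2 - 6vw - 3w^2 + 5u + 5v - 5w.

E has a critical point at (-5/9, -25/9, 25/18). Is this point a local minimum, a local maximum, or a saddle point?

saddle point

The Hessian is constant: H = [[4, 4, 6], [4, -2, -6], [6, -6, -6]].
Leading principal minors: Δ₁ = 4, Δ₂ = -24, Δ₃ = -216.
The minors fit neither the all-positive nor the alternating-sign pattern, so H is indefinite: a saddle point.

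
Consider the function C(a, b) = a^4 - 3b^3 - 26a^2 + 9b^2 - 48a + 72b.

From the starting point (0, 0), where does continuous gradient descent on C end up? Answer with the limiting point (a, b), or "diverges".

(4, -2)

C is separable, so gradient descent decouples: a follows -∂C/∂a, b follows -∂C/∂b.
∂C/∂a = 4(a - 4)(a + 1)(a + 3); at a=0 this is -48, so a increases.
∂C/∂b = -9(b - 4)(b + 2); at b=0 this is 72, so b decreases.
a converges to its nearest critical value 4 (a local min of the a-part); b converges to -2. The iterate converges to (4, -2).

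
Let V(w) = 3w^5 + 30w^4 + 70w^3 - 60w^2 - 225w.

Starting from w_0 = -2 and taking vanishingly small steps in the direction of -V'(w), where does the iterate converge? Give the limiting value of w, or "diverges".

V'(w) = 15(w - 1)(w + 1)(w + 3)(w + 5), so V'(-2) = 135.
Gradient descent moves in the -V' direction, i.e. w is decreasing.
The nearest critical point in that direction is w = -3, where V'' = 240 > 0 (a local minimum). The iterate converges there.

-3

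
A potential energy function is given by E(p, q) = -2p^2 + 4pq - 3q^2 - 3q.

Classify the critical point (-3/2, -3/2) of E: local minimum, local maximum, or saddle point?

local maximum

The Hessian of E is constant: H = [[-4, 4], [4, -6]].
det(H) = (-4)·(-6) − 4² = 8.
det(H) > 0 and tr(H) = -10 < 0, so H is negative definite and the point is a local maximum.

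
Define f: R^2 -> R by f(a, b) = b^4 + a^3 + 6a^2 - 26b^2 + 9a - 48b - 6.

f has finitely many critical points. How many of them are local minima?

f separates as a function of a plus a function of b, so ∇f=0 decouples.
∂f/∂a = 3(a + 1)(a + 3) = 0 at a ∈ {-3, -1}; ∂f/∂b = 4(b - 4)(b + 1)(b + 3) = 0 at b ∈ {-3, -1, 4}.
The Hessian is diagonal: diag(f_aa, f_bb). Second derivatives: f_aa(-3)=-6, f_aa(-1)=6; f_bb(-3)=56, f_bb(-1)=-40, f_bb(4)=140.
Local minima occur where both diagonal entries positive: (-1, -3), (-1, 4). Count: 2.

2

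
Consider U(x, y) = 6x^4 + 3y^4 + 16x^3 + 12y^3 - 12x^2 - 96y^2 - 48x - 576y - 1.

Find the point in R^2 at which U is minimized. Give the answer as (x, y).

U(x,y) separates as P(x) + Q(y) − 1, so its minimum is min P + min Q − 1.
P'(x) = 24(x - 1)(x + 1)(x + 2) vanishes at x ∈ {-2, -1, 1}; Q'(y) = 12(y - 4)(y + 3)(y + 4) vanishes at y ∈ {-4, -3, 4}.
Local minima of P (where P''>0): P(-2)=16, P(1)=-38. Local minima of Q: Q(-4)=768, Q(4)=-2304.
So the global minimum of U is P(1) + Q(4) − 1 = -38 − 2304 − 1 = -2343, attained at (1, 4).

(1, 4)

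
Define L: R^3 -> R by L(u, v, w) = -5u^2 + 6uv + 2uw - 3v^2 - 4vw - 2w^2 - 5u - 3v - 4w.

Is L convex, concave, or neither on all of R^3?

L is quadratic, so its Hessian is the constant matrix H = [[-10, 6, 2], [6, -6, -4], [2, -4, -4]].
Leading principal minors: -10, 24, -8.
Signs alternate −, +, − ⇒ H ≺ 0 ⇒ concave.

concave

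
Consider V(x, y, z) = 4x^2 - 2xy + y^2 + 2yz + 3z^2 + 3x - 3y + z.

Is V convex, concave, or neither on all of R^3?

convex

V is quadratic, so its Hessian is the constant matrix H = [[8, -2, 0], [-2, 2, 2], [0, 2, 6]].
Leading principal minors: 8, 12, 40.
All positive ⇒ H ≻ 0 ⇒ convex.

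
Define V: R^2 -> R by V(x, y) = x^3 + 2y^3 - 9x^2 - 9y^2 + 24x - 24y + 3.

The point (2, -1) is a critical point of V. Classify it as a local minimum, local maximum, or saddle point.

The mixed partial ∂²V/∂x∂y is 0, so the Hessian at any point is diag(V_xx, V_yy) = diag(6(x - 3), 6(2y - 3)).
At (2, -1): H = diag(-6, -30).
Both eigenvalues are negative, so H is negative definite: a local maximum.

local maximum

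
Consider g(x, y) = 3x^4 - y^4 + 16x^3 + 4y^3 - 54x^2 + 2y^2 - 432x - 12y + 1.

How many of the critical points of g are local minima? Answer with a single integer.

2

g separates as a function of x plus a function of y, so ∇g=0 decouples.
∂g/∂x = 12(x - 3)(x + 3)(x + 4) = 0 at x ∈ {-4, -3, 3}; ∂g/∂y = -4(y - 3)(y - 1)(y + 1) = 0 at y ∈ {-1, 1, 3}.
The Hessian is diagonal: diag(g_xx, g_yy). Second derivatives: g_xx(-4)=84, g_xx(-3)=-72, g_xx(3)=504; g_yy(-1)=-32, g_yy(1)=16, g_yy(3)=-32.
Local minima occur where both diagonal entries positive: (-4, 1), (3, 1). Count: 2.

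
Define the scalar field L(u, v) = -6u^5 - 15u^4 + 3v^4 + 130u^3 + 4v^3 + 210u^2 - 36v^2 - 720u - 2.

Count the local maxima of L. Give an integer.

L separates as a function of u plus a function of v, so ∇L=0 decouples.
∂L/∂u = -30(u - 3)(u - 1)(u + 2)(u + 4) = 0 at u ∈ {-4, -2, 1, 3}; ∂L/∂v = 12v(v - 2)(v + 3) = 0 at v ∈ {-3, 0, 2}.
The Hessian is diagonal: diag(L_uu, L_vv). Second derivatives: L_uu(-4)=2100, L_uu(-2)=-900, L_uu(1)=900, L_uu(3)=-2100; L_vv(-3)=180, L_vv(0)=-72, L_vv(2)=120.
Local maxima occur where both diagonal entries negative: (-2, 0), (3, 0). Count: 2.

2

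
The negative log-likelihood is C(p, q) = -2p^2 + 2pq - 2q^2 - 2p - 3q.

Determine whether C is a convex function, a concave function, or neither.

concave

C is quadratic, so its Hessian is the constant matrix H = [[-4, 2], [2, -4]].
det(H) = 12, tr(H) = -8.
det(H) > 0 and tr(H) < 0, so H is negative definite everywhere: concave.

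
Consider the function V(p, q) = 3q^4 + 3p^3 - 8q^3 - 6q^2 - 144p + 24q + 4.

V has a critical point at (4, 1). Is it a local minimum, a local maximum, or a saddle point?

saddle point

The mixed partial ∂²V/∂p∂q is 0, so the Hessian at any point is diag(V_pp, V_qq) = diag(18p, 12(3q^2 - 4q - 1)).
At (4, 1): H = diag(72, -24).
The eigenvalues have opposite signs, so H is indefinite: a saddle point.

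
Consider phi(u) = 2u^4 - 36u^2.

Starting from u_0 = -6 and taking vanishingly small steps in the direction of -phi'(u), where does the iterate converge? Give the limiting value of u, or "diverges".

-3

phi'(u) = 8u(u - 3)(u + 3), so phi'(-6) = -1296.
Gradient descent moves in the -phi' direction, i.e. u is increasing.
The nearest critical point in that direction is u = -3, where phi'' = 144 > 0 (a local minimum). The iterate converges there.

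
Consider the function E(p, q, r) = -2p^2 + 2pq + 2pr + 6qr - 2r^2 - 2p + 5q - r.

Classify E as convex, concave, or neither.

E is quadratic, so its Hessian is the constant matrix H = [[-4, 2, 2], [2, 0, 6], [2, 6, -4]].
Leading principal minors: -4, -4, 208.
Neither pattern holds ⇒ H is indefinite ⇒ neither convex nor concave.

neither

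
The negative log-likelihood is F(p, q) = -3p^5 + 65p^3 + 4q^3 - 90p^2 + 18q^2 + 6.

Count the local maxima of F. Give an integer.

2

F separates as a function of p plus a function of q, so ∇F=0 decouples.
∂F/∂p = -15p(p - 3)(p - 1)(p + 4) = 0 at p ∈ {-4, 0, 1, 3}; ∂F/∂q = 12q(q + 3) = 0 at q ∈ {-3, 0}.
The Hessian is diagonal: diag(F_pp, F_qq). Second derivatives: F_pp(-4)=2100, F_pp(0)=-180, F_pp(1)=150, F_pp(3)=-630; F_qq(-3)=-36, F_qq(0)=36.
Local maxima occur where both diagonal entries negative: (0, -3), (3, -3). Count: 2.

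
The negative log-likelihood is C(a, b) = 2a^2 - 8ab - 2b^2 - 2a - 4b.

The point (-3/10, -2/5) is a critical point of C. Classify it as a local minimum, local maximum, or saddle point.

saddle point

The Hessian of C is constant: H = [[4, -8], [-8, -4]].
det(H) = 4·(-4) − (-8)² = -80.
Since det(H) < 0, H is indefinite and the critical point is a saddle point.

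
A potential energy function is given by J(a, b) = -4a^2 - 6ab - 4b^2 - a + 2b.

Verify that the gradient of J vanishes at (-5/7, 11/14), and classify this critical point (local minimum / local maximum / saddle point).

local maximum

∇J = (-8a - 6b - 1, -6a - 8b + 2); substituting (-5/7, 11/14) gives ∇J = (0, 0), so (-5/7, 11/14) is indeed a critical point.
The Hessian of J is constant: H = [[-8, -6], [-6, -8]].
det(H) = (-8)·(-8) − (-6)² = 28.
det(H) > 0 and tr(H) = -16 < 0, so H is negative definite and the point is a local maximum.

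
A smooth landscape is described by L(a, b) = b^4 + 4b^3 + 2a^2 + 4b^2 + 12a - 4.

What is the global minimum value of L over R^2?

L(a,b) separates as P(a) + Q(b) − 4, so its minimum is min P + min Q − 4.
P'(a) = 4a + 12 vanishes at a ∈ {-3}; Q'(b) = 4b(b + 1)(b + 2) vanishes at b ∈ {-2, -1, 0}.
Local minima of P (where P''>0): P(-3)=-18. Local minima of Q: Q(-2)=0, Q(0)=0.
So the global minimum of L is P(-3) + Q(-2) − 4 = -18 + 0 − 4 = -22, attained at (-3, -2).

-22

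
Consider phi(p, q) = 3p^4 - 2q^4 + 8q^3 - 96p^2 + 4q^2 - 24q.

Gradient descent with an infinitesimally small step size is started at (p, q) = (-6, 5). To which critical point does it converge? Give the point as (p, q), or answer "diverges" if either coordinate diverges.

phi is separable, so gradient descent decouples: p follows -∂phi/∂p, q follows -∂phi/∂q.
∂phi/∂p = 12p(p - 4)(p + 4); at p=-6 this is -1440, so p increases.
∂phi/∂q = -8(q - 3)(q - 1)(q + 1); at q=5 this is -384, so q increases.
The q-coordinate has no critical point in that direction and runs off to infinity.

diverges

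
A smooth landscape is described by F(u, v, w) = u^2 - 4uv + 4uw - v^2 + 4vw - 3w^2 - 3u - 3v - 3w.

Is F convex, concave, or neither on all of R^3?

F is quadratic, so its Hessian is the constant matrix H = [[2, -4, 4], [-4, -2, 4], [4, 4, -6]].
Leading principal minors: 2, -20, -8.
Neither pattern holds ⇒ H is indefinite ⇒ neither convex nor concave.

neither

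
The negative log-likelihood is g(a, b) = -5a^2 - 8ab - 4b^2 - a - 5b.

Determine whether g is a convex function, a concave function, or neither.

concave

g is quadratic, so its Hessian is the constant matrix H = [[-10, -8], [-8, -8]].
det(H) = 16, tr(H) = -18.
det(H) > 0 and tr(H) < 0, so H is negative definite everywhere: concave.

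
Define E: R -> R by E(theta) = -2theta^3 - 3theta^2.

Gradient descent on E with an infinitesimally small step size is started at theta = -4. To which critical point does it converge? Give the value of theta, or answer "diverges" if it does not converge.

-1

E'(theta) = -6theta(theta + 1), so E'(-4) = -72.
Gradient descent moves in the -E' direction, i.e. theta is increasing.
The nearest critical point in that direction is theta = -1, where E'' = 6 > 0 (a local minimum). The iterate converges there.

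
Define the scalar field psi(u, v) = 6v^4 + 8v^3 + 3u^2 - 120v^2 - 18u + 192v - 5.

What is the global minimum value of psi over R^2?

psi(u,v) separates as P(u) + Q(v) − 5, so its minimum is min P + min Q − 5.
P'(u) = 6u - 18 vanishes at u ∈ {3}; Q'(v) = 24(v - 2)(v - 1)(v + 4) vanishes at v ∈ {-4, 1, 2}.
Local minima of P (where P''>0): P(3)=-27. Local minima of Q: Q(-4)=-1664, Q(2)=64.
So the global minimum of psi is P(3) + Q(-4) − 5 = -27 − 1664 − 5 = -1696, attained at (3, -4).

-1696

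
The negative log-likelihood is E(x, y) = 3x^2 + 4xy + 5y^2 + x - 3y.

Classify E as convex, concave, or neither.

convex

E is quadratic, so its Hessian is the constant matrix H = [[6, 4], [4, 10]].
det(H) = 44, tr(H) = 16.
det(H) > 0 and tr(H) > 0, so H is positive definite everywhere: convex.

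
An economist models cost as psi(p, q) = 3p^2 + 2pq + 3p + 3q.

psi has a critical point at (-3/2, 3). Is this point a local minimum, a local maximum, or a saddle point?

The Hessian of psi is constant: H = [[6, 2], [2, 0]].
det(H) = 6·0 − 2² = -4.
Since det(H) < 0, H is indefinite and the critical point is a saddle point.

saddle point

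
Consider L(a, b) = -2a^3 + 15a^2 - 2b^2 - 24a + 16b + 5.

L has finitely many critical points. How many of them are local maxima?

1

L separates as a function of a plus a function of b, so ∇L=0 decouples.
∂L/∂a = -6(a - 4)(a - 1) = 0 at a ∈ {1, 4}; ∂L/∂b = -4(b - 4) = 0 at b ∈ {4}.
The Hessian is diagonal: diag(L_aa, L_bb). Second derivatives: L_aa(1)=18, L_aa(4)=-18; L_bb(4)=-4.
Local maxima occur where both diagonal entries negative: (4, 4). Count: 1.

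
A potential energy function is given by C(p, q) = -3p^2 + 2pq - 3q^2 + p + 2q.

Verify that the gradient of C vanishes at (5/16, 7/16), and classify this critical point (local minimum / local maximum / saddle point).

∇C = (-6p + 2q + 1, 2p - 6q + 2); substituting (5/16, 7/16) gives ∇C = (0, 0), so (5/16, 7/16) is indeed a critical point.
The Hessian of C is constant: H = [[-6, 2], [2, -6]].
det(H) = (-6)·(-6) − 2² = 32.
det(H) > 0 and tr(H) = -12 < 0, so H is negative definite and the point is a local maximum.

local maximum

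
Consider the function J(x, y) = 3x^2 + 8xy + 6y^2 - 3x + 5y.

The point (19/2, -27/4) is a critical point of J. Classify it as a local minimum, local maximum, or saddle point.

The Hessian of J is constant: H = [[6, 8], [8, 12]].
det(H) = 6·12 − 8² = 8.
det(H) > 0 and tr(H) = 18 > 0, so H is positive definite and the point is a local minimum.

local minimum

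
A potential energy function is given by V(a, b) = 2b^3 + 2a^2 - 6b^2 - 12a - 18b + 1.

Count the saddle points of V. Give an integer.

1

V separates as a function of a plus a function of b, so ∇V=0 decouples.
∂V/∂a = 4(a - 3) = 0 at a ∈ {3}; ∂V/∂b = 6(b - 3)(b + 1) = 0 at b ∈ {-1, 3}.
The Hessian is diagonal: diag(V_aa, V_bb). Second derivatives: V_aa(3)=4; V_bb(-1)=-24, V_bb(3)=24.
Saddle points occur where the two diagonal entries have opposite signs: (3, -1). Count: 1.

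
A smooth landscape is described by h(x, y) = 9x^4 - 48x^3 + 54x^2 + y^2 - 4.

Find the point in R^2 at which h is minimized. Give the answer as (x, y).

(3, 0)

h(x,y) separates as P(x) + Q(y) − 4, so its minimum is min P + min Q − 4.
P'(x) = 36x(x - 3)(x - 1) vanishes at x ∈ {0, 1, 3}; Q'(y) = 2y vanishes at y ∈ {0}.
Local minima of P (where P''>0): P(0)=0, P(3)=-81. Local minima of Q: Q(0)=0.
So the global minimum of h is P(3) + Q(0) − 4 = -81 + 0 − 4 = -85, attained at (3, 0).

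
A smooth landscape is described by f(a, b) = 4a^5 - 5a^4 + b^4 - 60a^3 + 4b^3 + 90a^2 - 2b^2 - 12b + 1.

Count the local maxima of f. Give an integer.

f separates as a function of a plus a function of b, so ∇f=0 decouples.
∂f/∂a = 20a(a - 3)(a - 1)(a + 3) = 0 at a ∈ {-3, 0, 1, 3}; ∂f/∂b = 4(b - 1)(b + 1)(b + 3) = 0 at b ∈ {-3, -1, 1}.
The Hessian is diagonal: diag(f_aa, f_bb). Second derivatives: f_aa(-3)=-1440, f_aa(0)=180, f_aa(1)=-160, f_aa(3)=720; f_bb(-3)=32, f_bb(-1)=-16, f_bb(1)=32.
Local maxima occur where both diagonal entries negative: (-3, -1), (1, -1). Count: 2.

2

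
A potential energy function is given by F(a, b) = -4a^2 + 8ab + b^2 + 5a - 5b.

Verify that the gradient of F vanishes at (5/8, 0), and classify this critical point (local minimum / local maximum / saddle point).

saddle point

∇F = (-8a + 8b + 5, 8a + 2b - 5); substituting (5/8, 0) gives ∇F = (0, 0), so (5/8, 0) is indeed a critical point.
The Hessian of F is constant: H = [[-8, 8], [8, 2]].
det(H) = (-8)·2 − 8² = -80.
Since det(H) < 0, H is indefinite and the critical point is a saddle point.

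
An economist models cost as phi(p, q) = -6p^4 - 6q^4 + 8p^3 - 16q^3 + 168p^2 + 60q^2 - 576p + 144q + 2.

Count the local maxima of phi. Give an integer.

phi separates as a function of p plus a function of q, so ∇phi=0 decouples.
∂phi/∂p = -24(p - 3)(p - 2)(p + 4) = 0 at p ∈ {-4, 2, 3}; ∂phi/∂q = -24(q - 2)(q + 1)(q + 3) = 0 at q ∈ {-3, -1, 2}.
The Hessian is diagonal: diag(phi_pp, phi_qq). Second derivatives: phi_pp(-4)=-1008, phi_pp(2)=144, phi_pp(3)=-168; phi_qq(-3)=-240, phi_qq(-1)=144, phi_qq(2)=-360.
Local maxima occur where both diagonal entries negative: (-4, -3), (-4, 2), (3, -3), (3, 2). Count: 4.

4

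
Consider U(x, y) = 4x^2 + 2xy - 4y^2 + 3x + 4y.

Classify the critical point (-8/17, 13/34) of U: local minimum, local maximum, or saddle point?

The Hessian of U is constant: H = [[8, 2], [2, -8]].
det(H) = 8·(-8) − 2² = -68.
Since det(H) < 0, H is indefinite and the critical point is a saddle point.

saddle point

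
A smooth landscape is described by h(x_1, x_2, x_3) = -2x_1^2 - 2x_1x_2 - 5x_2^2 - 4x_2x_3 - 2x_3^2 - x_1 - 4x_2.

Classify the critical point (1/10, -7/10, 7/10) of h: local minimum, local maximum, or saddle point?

local maximum

The Hessian is constant: H = [[-4, -2, 0], [-2, -10, -4], [0, -4, -4]].
Leading principal minors: Δ₁ = -4, Δ₂ = 36, Δ₃ = -80.
The minors alternate sign starting negative (−, +, −), so H is negative definite: a local maximum.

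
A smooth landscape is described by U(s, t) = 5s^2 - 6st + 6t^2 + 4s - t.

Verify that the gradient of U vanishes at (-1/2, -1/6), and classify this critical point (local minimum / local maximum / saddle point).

∇U = (10s - 6t + 4, -6s + 12t - 1); substituting (-1/2, -1/6) gives ∇U = (0, 0), so (-1/2, -1/6) is indeed a critical point.
The Hessian of U is constant: H = [[10, -6], [-6, 12]].
det(H) = 10·12 − (-6)² = 84.
det(H) > 0 and tr(H) = 22 > 0, so H is positive definite and the point is a local minimum.

local minimum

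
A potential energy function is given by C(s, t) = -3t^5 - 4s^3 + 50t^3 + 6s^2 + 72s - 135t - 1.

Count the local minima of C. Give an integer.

C separates as a function of s plus a function of t, so ∇C=0 decouples.
∂C/∂s = -12(s - 3)(s + 2) = 0 at s ∈ {-2, 3}; ∂C/∂t = -15(t - 3)(t - 1)(t + 1)(t + 3) = 0 at t ∈ {-3, -1, 1, 3}.
The Hessian is diagonal: diag(C_ss, C_tt). Second derivatives: C_ss(-2)=60, C_ss(3)=-60; C_tt(-3)=720, C_tt(-1)=-240, C_tt(1)=240, C_tt(3)=-720.
Local minima occur where both diagonal entries positive: (-2, -3), (-2, 1). Count: 2.

2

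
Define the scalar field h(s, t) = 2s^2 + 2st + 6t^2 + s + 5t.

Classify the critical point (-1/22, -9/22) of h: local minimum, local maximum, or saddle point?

The Hessian of h is constant: H = [[4, 2], [2, 12]].
det(H) = 4·12 − 2² = 44.
det(H) > 0 and tr(H) = 16 > 0, so H is positive definite and the point is a local minimum.

local minimum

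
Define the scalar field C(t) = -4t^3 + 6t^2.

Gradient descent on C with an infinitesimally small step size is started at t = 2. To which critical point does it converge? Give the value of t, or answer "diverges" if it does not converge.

diverges

C'(t) = -12t(t - 1), so C'(2) = -24.
Gradient descent moves in the -C' direction, i.e. t is increasing.
There is no critical point above t=2, and C' keeps the same sign, so the iterate runs off to +∞.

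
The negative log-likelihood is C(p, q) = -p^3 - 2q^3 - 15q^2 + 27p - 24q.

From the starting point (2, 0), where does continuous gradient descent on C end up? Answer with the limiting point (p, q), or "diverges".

diverges

C is separable, so gradient descent decouples: p follows -∂C/∂p, q follows -∂C/∂q.
∂C/∂p = -3(p - 3)(p + 3); at p=2 this is 15, so p decreases.
∂C/∂q = -6(q + 1)(q + 4); at q=0 this is -24, so q increases.
The q-coordinate has no critical point in that direction and runs off to infinity.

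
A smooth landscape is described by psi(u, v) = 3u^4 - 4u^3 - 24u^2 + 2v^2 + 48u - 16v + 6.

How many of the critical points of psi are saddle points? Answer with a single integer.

psi separates as a function of u plus a function of v, so ∇psi=0 decouples.
∂psi/∂u = 12(u - 2)(u - 1)(u + 2) = 0 at u ∈ {-2, 1, 2}; ∂psi/∂v = 4(v - 4) = 0 at v ∈ {4}.
The Hessian is diagonal: diag(psi_uu, psi_vv). Second derivatives: psi_uu(-2)=144, psi_uu(1)=-36, psi_uu(2)=48; psi_vv(4)=4.
Saddle points occur where the two diagonal entries have opposite signs: (1, 4). Count: 1.

1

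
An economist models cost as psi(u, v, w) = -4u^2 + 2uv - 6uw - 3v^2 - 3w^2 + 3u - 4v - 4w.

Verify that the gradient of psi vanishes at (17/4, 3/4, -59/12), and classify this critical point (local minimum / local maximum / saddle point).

∇psi = (-8u + 2v - 6w + 3, 2u - 6v - 4, -6u - 6w - 4); substituting (17/4, 3/4, -59/12) gives ∇psi = (0, 0, 0), so (17/4, 3/4, -59/12) is indeed a critical point.
The Hessian is constant: H = [[-8, 2, -6], [2, -6, 0], [-6, 0, -6]].
Leading principal minors: Δ₁ = -8, Δ₂ = 44, Δ₃ = -48.
The minors alternate sign starting negative (−, +, −), so H is negative definite: a local maximum.

local maximum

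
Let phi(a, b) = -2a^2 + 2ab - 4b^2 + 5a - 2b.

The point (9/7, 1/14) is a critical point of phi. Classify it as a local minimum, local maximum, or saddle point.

local maximum

The Hessian of phi is constant: H = [[-4, 2], [2, -8]].
det(H) = (-4)·(-8) − 2² = 28.
det(H) > 0 and tr(H) = -12 < 0, so H is negative definite and the point is a local maximum.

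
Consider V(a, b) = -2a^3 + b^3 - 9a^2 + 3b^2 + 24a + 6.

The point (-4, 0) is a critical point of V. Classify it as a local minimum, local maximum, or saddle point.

The mixed partial ∂²V/∂a∂b is 0, so the Hessian at any point is diag(V_aa, V_bb) = diag(-6(2a + 3), 6(b + 1)).
At (-4, 0): H = diag(30, 6).
Both eigenvalues are positive, so H is positive definite: a local minimum.

local minimum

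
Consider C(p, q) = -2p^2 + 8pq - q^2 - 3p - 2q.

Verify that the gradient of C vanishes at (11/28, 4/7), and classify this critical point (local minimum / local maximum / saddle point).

∇C = (-4p + 8q - 3, 8p - 2q - 2); substituting (11/28, 4/7) gives ∇C = (0, 0), so (11/28, 4/7) is indeed a critical point.
The Hessian of C is constant: H = [[-4, 8], [8, -2]].
det(H) = (-4)·(-2) − 8² = -56.
Since det(H) < 0, H is indefinite and the critical point is a saddle point.

saddle point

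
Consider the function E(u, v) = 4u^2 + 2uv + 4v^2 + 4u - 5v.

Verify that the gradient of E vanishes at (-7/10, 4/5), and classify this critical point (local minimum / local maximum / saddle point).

∇E = (8u + 2v + 4, 2u + 8v - 5); substituting (-7/10, 4/5) gives ∇E = (0, 0), so (-7/10, 4/5) is indeed a critical point.
The Hessian of E is constant: H = [[8, 2], [2, 8]].
det(H) = 8·8 − 2² = 60.
det(H) > 0 and tr(H) = 16 > 0, so H is positive definite and the point is a local minimum.

local minimum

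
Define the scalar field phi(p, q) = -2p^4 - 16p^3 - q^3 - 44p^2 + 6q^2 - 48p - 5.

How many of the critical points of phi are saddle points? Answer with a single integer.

3

phi separates as a function of p plus a function of q, so ∇phi=0 decouples.
∂phi/∂p = -8(p + 1)(p + 2)(p + 3) = 0 at p ∈ {-3, -2, -1}; ∂phi/∂q = -3q(q - 4) = 0 at q ∈ {0, 4}.
The Hessian is diagonal: diag(phi_pp, phi_qq). Second derivatives: phi_pp(-3)=-16, phi_pp(-2)=8, phi_pp(-1)=-16; phi_qq(0)=12, phi_qq(4)=-12.
Saddle points occur where the two diagonal entries have opposite signs: (-3, 0), (-2, 4), (-1, 0). Count: 3.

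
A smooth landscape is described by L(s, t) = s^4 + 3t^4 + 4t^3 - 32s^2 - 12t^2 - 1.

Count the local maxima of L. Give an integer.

1

L separates as a function of s plus a function of t, so ∇L=0 decouples.
∂L/∂s = 4s(s - 4)(s + 4) = 0 at s ∈ {-4, 0, 4}; ∂L/∂t = 12t(t - 1)(t + 2) = 0 at t ∈ {-2, 0, 1}.
The Hessian is diagonal: diag(L_ss, L_tt). Second derivatives: L_ss(-4)=128, L_ss(0)=-64, L_ss(4)=128; L_tt(-2)=72, L_tt(0)=-24, L_tt(1)=36.
Local maxima occur where both diagonal entries negative: (0, 0). Count: 1.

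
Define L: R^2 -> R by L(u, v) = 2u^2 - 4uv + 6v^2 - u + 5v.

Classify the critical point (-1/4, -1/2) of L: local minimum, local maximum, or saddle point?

local minimum

The Hessian of L is constant: H = [[4, -4], [-4, 12]].
det(H) = 4·12 − (-4)² = 32.
det(H) > 0 and tr(H) = 16 > 0, so H is positive definite and the point is a local minimum.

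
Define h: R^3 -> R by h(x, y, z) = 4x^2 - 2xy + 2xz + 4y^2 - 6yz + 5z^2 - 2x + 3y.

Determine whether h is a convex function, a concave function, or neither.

convex

h is quadratic, so its Hessian is the constant matrix H = [[8, -2, 2], [-2, 8, -6], [2, -6, 10]].
Leading principal minors: 8, 60, 328.
All positive ⇒ H ≻ 0 ⇒ convex.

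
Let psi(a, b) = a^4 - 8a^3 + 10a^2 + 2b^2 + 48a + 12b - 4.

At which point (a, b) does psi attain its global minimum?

(-1, -3)

psi(a,b) separates as P(a) + Q(b) − 4, so its minimum is min P + min Q − 4.
P'(a) = 4(a - 4)(a - 3)(a + 1) vanishes at a ∈ {-1, 3, 4}; Q'(b) = 4b + 12 vanishes at b ∈ {-3}.
Local minima of P (where P''>0): P(-1)=-29, P(4)=96. Local minima of Q: Q(-3)=-18.
So the global minimum of psi is P(-1) + Q(-3) − 4 = -29 − 18 − 4 = -51, attained at (-1, -3).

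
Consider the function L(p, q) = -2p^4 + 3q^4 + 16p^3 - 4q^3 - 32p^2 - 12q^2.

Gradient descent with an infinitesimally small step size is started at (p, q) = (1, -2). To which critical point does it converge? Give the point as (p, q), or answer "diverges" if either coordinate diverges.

(2, -1)

L is separable, so gradient descent decouples: p follows -∂L/∂p, q follows -∂L/∂q.
∂L/∂p = -8p(p - 4)(p - 2); at p=1 this is -24, so p increases.
∂L/∂q = 12q(q - 2)(q + 1); at q=-2 this is -96, so q increases.
p converges to its nearest critical value 2 (a local min of the p-part); q converges to -1. The iterate converges to (2, -1).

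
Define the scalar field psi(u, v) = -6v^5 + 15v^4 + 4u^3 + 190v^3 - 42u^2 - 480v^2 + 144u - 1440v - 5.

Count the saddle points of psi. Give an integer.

4

psi separates as a function of u plus a function of v, so ∇psi=0 decouples.
∂psi/∂u = 12(u - 4)(u - 3) = 0 at u ∈ {3, 4}; ∂psi/∂v = -30(v - 4)(v - 3)(v + 1)(v + 4) = 0 at v ∈ {-4, -1, 3, 4}.
The Hessian is diagonal: diag(psi_uu, psi_vv). Second derivatives: psi_uu(3)=-12, psi_uu(4)=12; psi_vv(-4)=5040, psi_vv(-1)=-1800, psi_vv(3)=840, psi_vv(4)=-1200.
Saddle points occur where the two diagonal entries have opposite signs: (3, -4), (3, 3), (4, -1), (4, 4). Count: 4.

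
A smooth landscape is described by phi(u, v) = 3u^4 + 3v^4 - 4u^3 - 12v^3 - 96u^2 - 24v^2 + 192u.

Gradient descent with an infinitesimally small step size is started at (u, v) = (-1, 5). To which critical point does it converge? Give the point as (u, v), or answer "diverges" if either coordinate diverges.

phi is separable, so gradient descent decouples: u follows -∂phi/∂u, v follows -∂phi/∂v.
∂phi/∂u = 12(u - 4)(u - 1)(u + 4); at u=-1 this is 360, so u decreases.
∂phi/∂v = 12v(v - 4)(v + 1); at v=5 this is 360, so v decreases.
u converges to its nearest critical value -4 (a local min of the u-part); v converges to 4. The iterate converges to (-4, 4).

(-4, 4)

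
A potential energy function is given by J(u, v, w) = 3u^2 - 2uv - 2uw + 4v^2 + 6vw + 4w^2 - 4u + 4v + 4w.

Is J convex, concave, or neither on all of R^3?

J is quadratic, so its Hessian is the constant matrix H = [[6, -2, -2], [-2, 8, 6], [-2, 6, 8]].
Leading principal minors: 6, 44, 152.
All positive ⇒ H ≻ 0 ⇒ convex.

convex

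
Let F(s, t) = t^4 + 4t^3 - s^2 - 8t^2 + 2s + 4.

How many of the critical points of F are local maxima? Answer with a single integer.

1

F separates as a function of s plus a function of t, so ∇F=0 decouples.
∂F/∂s = -2(s - 1) = 0 at s ∈ {1}; ∂F/∂t = 4t(t - 1)(t + 4) = 0 at t ∈ {-4, 0, 1}.
The Hessian is diagonal: diag(F_ss, F_tt). Second derivatives: F_ss(1)=-2; F_tt(-4)=80, F_tt(0)=-16, F_tt(1)=20.
Local maxima occur where both diagonal entries negative: (1, 0). Count: 1.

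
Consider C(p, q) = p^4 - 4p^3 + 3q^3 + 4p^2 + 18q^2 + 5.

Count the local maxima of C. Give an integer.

C separates as a function of p plus a function of q, so ∇C=0 decouples.
∂C/∂p = 4p(p - 2)(p - 1) = 0 at p ∈ {0, 1, 2}; ∂C/∂q = 9q(q + 4) = 0 at q ∈ {-4, 0}.
The Hessian is diagonal: diag(C_pp, C_qq). Second derivatives: C_pp(0)=8, C_pp(1)=-4, C_pp(2)=8; C_qq(-4)=-36, C_qq(0)=36.
Local maxima occur where both diagonal entries negative: (1, -4). Count: 1.

1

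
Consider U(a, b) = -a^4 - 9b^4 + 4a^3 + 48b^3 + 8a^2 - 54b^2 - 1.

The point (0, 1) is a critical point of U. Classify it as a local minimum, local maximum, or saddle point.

The mixed partial ∂²U/∂a∂b is 0, so the Hessian at any point is diag(U_aa, U_bb) = diag(4(-3a^2 + 6a + 4), 36(-3b^2 + 8b - 3)).
At (0, 1): H = diag(16, 72).
Both eigenvalues are positive, so H is positive definite: a local minimum.

local minimum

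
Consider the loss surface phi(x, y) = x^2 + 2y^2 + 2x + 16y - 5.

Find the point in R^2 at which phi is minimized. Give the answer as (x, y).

phi(x,y) separates as P(x) + Q(y) − 5, so its minimum is min P + min Q − 5.
P'(x) = 2x + 2 vanishes at x ∈ {-1}; Q'(y) = 4y + 16 vanishes at y ∈ {-4}.
Local minima of P (where P''>0): P(-1)=-1. Local minima of Q: Q(-4)=-32.
So the global minimum of phi is P(-1) + Q(-4) − 5 = -1 − 32 − 5 = -38, attained at (-1, -4).

(-1, -4)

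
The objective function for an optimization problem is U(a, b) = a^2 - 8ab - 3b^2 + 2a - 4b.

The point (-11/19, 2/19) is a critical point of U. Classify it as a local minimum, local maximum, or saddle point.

The Hessian of U is constant: H = [[2, -8], [-8, -6]].
det(H) = 2·(-6) − (-8)² = -76.
Since det(H) < 0, H is indefinite and the critical point is a saddle point.

saddle point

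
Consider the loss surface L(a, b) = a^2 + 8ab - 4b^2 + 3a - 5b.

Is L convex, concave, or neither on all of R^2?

L is quadratic, so its Hessian is the constant matrix H = [[2, 8], [8, -8]].
det(H) = -80, tr(H) = -6.
det(H) < 0, so H is indefinite: neither convex nor concave.

neither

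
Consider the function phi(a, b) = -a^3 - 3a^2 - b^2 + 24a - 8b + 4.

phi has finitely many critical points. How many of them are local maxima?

phi separates as a function of a plus a function of b, so ∇phi=0 decouples.
∂phi/∂a = -3(a - 2)(a + 4) = 0 at a ∈ {-4, 2}; ∂phi/∂b = -2(b + 4) = 0 at b ∈ {-4}.
The Hessian is diagonal: diag(phi_aa, phi_bb). Second derivatives: phi_aa(-4)=18, phi_aa(2)=-18; phi_bb(-4)=-2.
Local maxima occur where both diagonal entries negative: (2, -4). Count: 1.

1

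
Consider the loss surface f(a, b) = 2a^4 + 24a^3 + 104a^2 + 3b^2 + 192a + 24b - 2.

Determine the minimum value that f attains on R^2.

-178

f(a,b) separates as P(a) + Q(b) − 2, so its minimum is min P + min Q − 2.
P'(a) = 8(a + 2)(a + 3)(a + 4) vanishes at a ∈ {-4, -3, -2}; Q'(b) = 6b + 24 vanishes at b ∈ {-4}.
Local minima of P (where P''>0): P(-4)=-128, P(-2)=-128. Local minima of Q: Q(-4)=-48.
So the global minimum of f is P(-4) + Q(-4) − 2 = -128 − 48 − 2 = -178, attained at (-4, -4).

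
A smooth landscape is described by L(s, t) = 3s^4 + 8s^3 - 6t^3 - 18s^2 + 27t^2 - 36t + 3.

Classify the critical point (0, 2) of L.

The mixed partial ∂²L/∂s∂t is 0, so the Hessian at any point is diag(L_ss, L_tt) = diag(12(3s^2 + 4s - 3), 18(-2t + 3)).
At (0, 2): H = diag(-36, -18).
Both eigenvalues are negative, so H is negative definite: a local maximum.

local maximum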